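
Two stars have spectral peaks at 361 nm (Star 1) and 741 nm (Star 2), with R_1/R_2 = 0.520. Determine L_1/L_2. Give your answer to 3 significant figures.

4.80

Wien's law gives T ∝ 1/λ_max, so T_1/T_2 = λ_2/λ_1 = 741/361 = 2.053.
Then L ∝ R²T⁴ gives L_1/L_2 = (0.520)² × (2.053)⁴ = 0.2704 × 17.75 = 4.800.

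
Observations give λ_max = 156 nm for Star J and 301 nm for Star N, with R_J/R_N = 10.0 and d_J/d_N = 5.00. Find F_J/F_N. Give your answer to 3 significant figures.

Wien's law: T_J/T_N = λ_N/λ_J = 301/156 = 1.929.
L_J/L_N = (R_J/R_N)²(T_J/T_N)⁴ = (10.0)²(1.929)⁴ = 1386.
F_J/F_N = (L_J/L_N)/(d_J/d_N)² = 1386/(5.00)² = 55.44.

55.4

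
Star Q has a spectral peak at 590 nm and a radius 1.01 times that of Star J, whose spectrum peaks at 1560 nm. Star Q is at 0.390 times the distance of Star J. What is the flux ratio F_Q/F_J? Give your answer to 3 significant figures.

Wien's law: T_Q/T_J = λ_J/λ_Q = 1560/590 = 2.644.
L_Q/L_J = (R_Q/R_J)²(T_Q/T_J)⁴ = (1.01)²(2.644)⁴ = 49.86.
F_Q/F_J = (L_Q/L_J)/(d_Q/d_J)² = 49.86/(0.390)² = 327.8.

328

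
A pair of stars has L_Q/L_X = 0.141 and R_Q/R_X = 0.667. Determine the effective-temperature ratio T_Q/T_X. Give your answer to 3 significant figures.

L ∝ R²T⁴ gives T ∝ (L/R²)^(1/4), so
T_Q/T_X = (0.141 / 0.667²)^(1/4) = (0.3169)^(1/4) = 0.7503.

0.750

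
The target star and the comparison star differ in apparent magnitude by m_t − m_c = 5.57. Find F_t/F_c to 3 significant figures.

0.00592

F_t/F_c = 10^(−(m_t − m_c)/2.5) = 10^(-5.57/2.5) = 10^-2.228 = 0.005916.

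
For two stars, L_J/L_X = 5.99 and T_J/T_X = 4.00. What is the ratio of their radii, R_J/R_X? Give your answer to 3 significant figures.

L ∝ R²T⁴ gives R ∝ √L / T², so
R_J/R_X = √(5.99) / (4.00)² = 2.447 / 16.00 = 0.1530.

0.153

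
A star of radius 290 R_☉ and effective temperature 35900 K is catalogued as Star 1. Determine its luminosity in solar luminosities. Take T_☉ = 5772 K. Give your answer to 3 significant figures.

1.26×10^8 solar luminosities

L/L_☉ = (R/R_☉)² (T/T_☉)⁴ = (290)² × (35900/5772)⁴
       = 8.410×10^4 × (6.220)⁴ = 8.410×10^4 × 1496 = 1.259×10^8.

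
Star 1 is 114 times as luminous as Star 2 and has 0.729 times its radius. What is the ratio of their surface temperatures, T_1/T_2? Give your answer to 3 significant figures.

L ∝ R²T⁴ gives T ∝ (L/R²)^(1/4), so
T_1/T_2 = (114 / 0.729²)^(1/4) = (214.5)^(1/4) = 3.827.

3.83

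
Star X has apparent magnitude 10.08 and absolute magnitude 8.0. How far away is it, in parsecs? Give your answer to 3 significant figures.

m − M = 5 log₁₀(d/10 pc)
10.08 − (8.0) = 2.08 = 5 log₁₀(d/10)
d = 10 × 10^(2.08/5) = 10 × 10^0.416 = 26.06 pc.

26.1 pc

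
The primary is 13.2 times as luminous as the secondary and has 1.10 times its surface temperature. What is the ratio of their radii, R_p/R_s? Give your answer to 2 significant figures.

L ∝ R²T⁴ gives R ∝ √L / T², so
R_p/R_s = √(13.2) / (1.10)² = 3.633 / 1.210 = 3.003.

3.0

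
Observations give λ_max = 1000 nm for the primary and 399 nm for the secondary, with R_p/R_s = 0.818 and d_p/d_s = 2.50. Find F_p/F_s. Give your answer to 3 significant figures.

0.00271

Wien's law: T_p/T_s = λ_s/λ_p = 399/1000 = 0.3990.
L_p/L_s = (R_p/R_s)²(T_p/T_s)⁴ = (0.818)²(0.3990)⁴ = 0.01696.
F_p/F_s = (L_p/L_s)/(d_p/d_s)² = 0.01696/(2.50)² = 0.002713.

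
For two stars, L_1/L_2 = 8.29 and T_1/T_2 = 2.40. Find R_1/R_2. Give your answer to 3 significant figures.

0.500

L ∝ R²T⁴ gives R ∝ √L / T², so
R_1/R_2 = √(8.29) / (2.40)² = 2.879 / 5.760 = 0.4999.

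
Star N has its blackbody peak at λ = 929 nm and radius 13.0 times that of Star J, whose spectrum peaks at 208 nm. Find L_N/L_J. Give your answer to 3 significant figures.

Wien's law gives T ∝ 1/λ_max, so T_N/T_J = λ_J/λ_N = 208/929 = 0.2239.
Then L ∝ R²T⁴ gives L_N/L_J = (13.0)² × (0.2239)⁴ = 169.0 × 0.002513 = 0.4247.

0.425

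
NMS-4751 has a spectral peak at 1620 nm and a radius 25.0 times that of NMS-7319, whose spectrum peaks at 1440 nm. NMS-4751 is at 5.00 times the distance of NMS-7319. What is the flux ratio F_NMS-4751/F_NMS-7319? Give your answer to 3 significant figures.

15.6

Wien's law: T_NMS-4751/T_NMS-7319 = λ_NMS-7319/λ_NMS-4751 = 1440/1620 = 0.8889.
L_NMS-4751/L_NMS-7319 = (R_NMS-4751/R_NMS-7319)²(T_NMS-4751/T_NMS-7319)⁴ = (25.0)²(0.8889)⁴ = 390.2.
F_NMS-4751/F_NMS-7319 = (L_NMS-4751/L_NMS-7319)/(d_NMS-4751/d_NMS-7319)² = 390.2/(5.00)² = 15.61.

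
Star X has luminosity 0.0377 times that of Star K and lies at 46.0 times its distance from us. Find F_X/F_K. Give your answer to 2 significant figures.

F = L/(4πd²), so F_X/F_K = (L_X/L_K) / (d_X/d_K)²
= 0.0377 / (46.0)² = 0.0377 / 2116 = 1.782×10^-5.

1.8×10^-5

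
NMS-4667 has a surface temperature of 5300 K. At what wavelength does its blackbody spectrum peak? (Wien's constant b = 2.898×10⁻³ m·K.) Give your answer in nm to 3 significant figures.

547 nm

λ_max = b/T = 2.898×10⁻³ / 5300 = 5.47×10^-7 m = 546.8 nm.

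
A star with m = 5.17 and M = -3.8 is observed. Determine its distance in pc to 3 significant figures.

622 pc

m − M = 5 log₁₀(d/10 pc)
5.17 − (-3.8) = 8.97 = 5 log₁₀(d/10)
d = 10 × 10^(8.97/5) = 10 × 10^1.794 = 622.3 pc.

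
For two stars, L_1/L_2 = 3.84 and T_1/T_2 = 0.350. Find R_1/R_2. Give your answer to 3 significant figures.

L ∝ R²T⁴ gives R ∝ √L / T², so
R_1/R_2 = √(3.84) / (0.350)² = 1.960 / 0.1225 = 16.00.

16.0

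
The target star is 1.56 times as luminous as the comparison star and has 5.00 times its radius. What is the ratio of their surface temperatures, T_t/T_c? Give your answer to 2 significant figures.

L ∝ R²T⁴ gives T ∝ (L/R²)^(1/4), so
T_t/T_c = (1.56 / 5.00²)^(1/4) = (0.06240)^(1/4) = 0.4998.

0.50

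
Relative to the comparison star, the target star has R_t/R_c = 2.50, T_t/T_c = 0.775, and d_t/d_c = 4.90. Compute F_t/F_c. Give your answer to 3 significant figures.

0.0939

L_t/L_c = (R_t/R_c)²(T_t/T_c)⁴ = (2.50)² × (0.775)⁴ = 2.255.
F_t/F_c = (L_t/L_c)/(d_t/d_c)² = 2.255 / (4.90)² = 0.09391.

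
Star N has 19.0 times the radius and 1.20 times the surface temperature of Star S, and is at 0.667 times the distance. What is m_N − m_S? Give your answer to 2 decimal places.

L_N/L_S = (19.0)²(1.20)⁴ = 748.6.
F_N/F_S = (L_N/L_S)/(d_N/d_S)² = 748.6/0.4449 = 1683.
m_N − m_S = −2.5 log₁₀(1683) = -8.06.

-8.06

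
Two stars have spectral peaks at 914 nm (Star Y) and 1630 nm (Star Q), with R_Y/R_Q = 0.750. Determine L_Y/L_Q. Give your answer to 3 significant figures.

Wien's law gives T ∝ 1/λ_max, so T_Y/T_Q = λ_Q/λ_Y = 1630/914 = 1.783.
Then L ∝ R²T⁴ gives L_Y/L_Q = (0.750)² × (1.783)⁴ = 0.5625 × 10.11 = 5.690.

5.69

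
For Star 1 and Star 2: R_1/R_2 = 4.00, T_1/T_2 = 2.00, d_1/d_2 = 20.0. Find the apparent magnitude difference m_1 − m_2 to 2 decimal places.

L_1/L_2 = (4.00)²(2.00)⁴ = 256.0.
F_1/F_2 = (L_1/L_2)/(d_1/d_2)² = 256.0/400.0 = 0.6400.
m_1 − m_2 = −2.5 log₁₀(0.6400) = 0.48.

0.48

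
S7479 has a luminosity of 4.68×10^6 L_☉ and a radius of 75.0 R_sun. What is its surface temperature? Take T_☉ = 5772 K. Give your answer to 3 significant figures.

3.10×10^4 K

T/T_☉ = (L/L_☉)^(1/4) / (R/R_☉)^(1/2)
T = 5772 × (4.68×10^6)^(1/4) / √(75.0) = 5772 × 46.51 / 8.660 = 3.100×10^4 K.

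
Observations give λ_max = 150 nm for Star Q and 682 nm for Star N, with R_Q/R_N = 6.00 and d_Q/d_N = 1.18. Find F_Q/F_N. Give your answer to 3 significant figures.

Wien's law: T_Q/T_N = λ_N/λ_Q = 682/150 = 4.547.
L_Q/L_N = (R_Q/R_N)²(T_Q/T_N)⁴ = (6.00)²(4.547)⁴ = 1.538×10^4.
F_Q/F_N = (L_Q/L_N)/(d_Q/d_N)² = 1.538×10^4/(1.18)² = 1.105×10^4.

1.10×10^4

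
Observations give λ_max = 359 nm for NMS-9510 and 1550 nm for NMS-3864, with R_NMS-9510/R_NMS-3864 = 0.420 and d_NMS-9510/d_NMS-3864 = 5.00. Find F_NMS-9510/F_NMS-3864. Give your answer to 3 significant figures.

2.45

Wien's law: T_NMS-9510/T_NMS-3864 = λ_NMS-3864/λ_NMS-9510 = 1550/359 = 4.318.
L_NMS-9510/L_NMS-3864 = (R_NMS-9510/R_NMS-3864)²(T_NMS-9510/T_NMS-3864)⁴ = (0.420)²(4.318)⁴ = 61.30.
F_NMS-9510/F_NMS-3864 = (L_NMS-9510/L_NMS-3864)/(d_NMS-9510/d_NMS-3864)² = 61.30/(5.00)² = 2.452.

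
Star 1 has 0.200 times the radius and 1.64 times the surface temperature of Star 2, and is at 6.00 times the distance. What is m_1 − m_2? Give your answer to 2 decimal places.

5.24

L_1/L_2 = (0.200)²(1.64)⁴ = 0.2894.
F_1/F_2 = (L_1/L_2)/(d_1/d_2)² = 0.2894/36.00 = 0.008038.
m_1 − m_2 = −2.5 log₁₀(0.008038) = 5.24.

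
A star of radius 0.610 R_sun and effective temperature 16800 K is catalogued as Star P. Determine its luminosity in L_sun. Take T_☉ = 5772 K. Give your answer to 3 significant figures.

26.7 L_sun

L/L_☉ = (R/R_☉)² (T/T_☉)⁴ = (0.610)² × (16800/5772)⁴
       = 0.3721 × (2.911)⁴ = 0.3721 × 71.77 = 26.70.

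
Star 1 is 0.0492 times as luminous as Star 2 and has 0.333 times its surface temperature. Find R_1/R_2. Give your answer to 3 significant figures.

L ∝ R²T⁴ gives R ∝ √L / T², so
R_1/R_2 = √(0.0492) / (0.333)² = 0.2218 / 0.1109 = 2.000.

2.00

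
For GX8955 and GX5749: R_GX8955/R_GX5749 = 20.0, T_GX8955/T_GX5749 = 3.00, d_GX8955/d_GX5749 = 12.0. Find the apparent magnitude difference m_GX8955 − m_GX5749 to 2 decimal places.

L_GX8955/L_GX5749 = (20.0)²(3.00)⁴ = 3.240×10^4.
F_GX8955/F_GX5749 = (L_GX8955/L_GX5749)/(d_GX8955/d_GX5749)² = 3.240×10^4/144.0 = 225.0.
m_GX8955 − m_GX5749 = −2.5 log₁₀(225.0) = -5.88.

-5.88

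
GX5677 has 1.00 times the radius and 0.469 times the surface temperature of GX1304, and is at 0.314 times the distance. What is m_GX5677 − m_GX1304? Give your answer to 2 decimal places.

L_GX5677/L_GX1304 = (1.00)²(0.469)⁴ = 0.04838.
F_GX5677/F_GX1304 = (L_GX5677/L_GX1304)/(d_GX5677/d_GX1304)² = 0.04838/0.09860 = 0.4907.
m_GX5677 − m_GX1304 = −2.5 log₁₀(0.4907) = 0.77.

0.77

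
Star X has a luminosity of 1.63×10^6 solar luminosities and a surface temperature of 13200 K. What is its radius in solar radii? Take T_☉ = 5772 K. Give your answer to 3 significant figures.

244 solar radii

R/R_☉ = √(L/L_☉) / (T/T_☉)² = √(1.63×10^6) / (2.287)²
       = 1277 / 5.230 = 244.1.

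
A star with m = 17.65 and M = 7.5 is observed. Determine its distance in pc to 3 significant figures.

1.07×10^3 pc

m − M = 5 log₁₀(d/10 pc)
17.65 − (7.5) = 10.15 = 5 log₁₀(d/10)
d = 10 × 10^(10.15/5) = 10 × 10^2.030 = 1072 pc.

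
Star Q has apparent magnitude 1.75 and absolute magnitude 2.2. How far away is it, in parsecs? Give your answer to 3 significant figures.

m − M = 5 log₁₀(d/10 pc)
1.75 − (2.2) = -0.45 = 5 log₁₀(d/10)
d = 10 × 10^(-0.45/5) = 10 × 10^-0.090 = 8.128 pc.

8.13 pc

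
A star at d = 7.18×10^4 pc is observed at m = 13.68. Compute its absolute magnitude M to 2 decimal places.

M = m − 5 log₁₀(d/10 pc) = 13.68 − 5 log₁₀(7.18×10^4/10)
  = 13.68 − 5 × 3.856 = 13.68 − 19.28 = -5.60.

-5.60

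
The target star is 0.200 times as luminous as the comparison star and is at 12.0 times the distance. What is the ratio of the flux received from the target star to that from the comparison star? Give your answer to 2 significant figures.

F = L/(4πd²), so F_t/F_c = (L_t/L_c) / (d_t/d_c)²
= 0.200 / (12.0)² = 0.200 / 144.0 = 0.001389.

0.0014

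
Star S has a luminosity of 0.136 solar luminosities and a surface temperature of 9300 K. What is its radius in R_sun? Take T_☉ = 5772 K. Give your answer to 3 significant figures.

0.142 R_sun

R/R_☉ = √(L/L_☉) / (T/T_☉)² = √(0.136) / (1.611)²
       = 0.3688 / 2.596 = 0.1421.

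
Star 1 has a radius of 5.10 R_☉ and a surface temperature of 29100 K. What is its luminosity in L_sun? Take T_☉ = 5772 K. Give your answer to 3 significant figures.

L/L_☉ = (R/R_☉)² (T/T_☉)⁴ = (5.10)² × (29100/5772)⁴
       = 26.01 × (5.042)⁴ = 26.01 × 646.1 = 1.680×10^4.

1.68×10^4 L_sun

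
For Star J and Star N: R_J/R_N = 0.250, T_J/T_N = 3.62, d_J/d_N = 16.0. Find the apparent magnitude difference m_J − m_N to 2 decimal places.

L_J/L_N = (0.250)²(3.62)⁴ = 10.73.
F_J/F_N = (L_J/L_N)/(d_J/d_N)² = 10.73/256.0 = 0.04193.
m_J − m_N = −2.5 log₁₀(0.04193) = 3.44.

3.44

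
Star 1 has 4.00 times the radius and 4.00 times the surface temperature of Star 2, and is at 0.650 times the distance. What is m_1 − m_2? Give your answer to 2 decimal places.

L_1/L_2 = (4.00)²(4.00)⁴ = 4096.
F_1/F_2 = (L_1/L_2)/(d_1/d_2)² = 4096/0.4225 = 9695.
m_1 − m_2 = −2.5 log₁₀(9695) = -9.97.

-9.97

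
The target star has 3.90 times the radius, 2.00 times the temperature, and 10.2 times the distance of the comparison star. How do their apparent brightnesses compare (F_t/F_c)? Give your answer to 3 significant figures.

L_t/L_c = (R_t/R_c)²(T_t/T_c)⁴ = (3.90)² × (2.00)⁴ = 243.4.
F_t/F_c = (L_t/L_c)/(d_t/d_c)² = 243.4 / (10.2)² = 2.339.

2.34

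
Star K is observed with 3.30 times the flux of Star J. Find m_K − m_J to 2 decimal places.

-1.30

m_K − m_J = −2.5 log₁₀(F_K/F_J) = −2.5 log₁₀(3.30) = −2.5 × (0.519) = -1.296.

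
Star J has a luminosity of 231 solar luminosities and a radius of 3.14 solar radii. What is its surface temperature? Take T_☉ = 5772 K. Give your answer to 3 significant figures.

1.27×10^4 K

T/T_☉ = (L/L_☉)^(1/4) / (R/R_☉)^(1/2)
T = 5772 × (231)^(1/4) / √(3.14) = 5772 × 3.899 / 1.772 = 1.270×10^4 K.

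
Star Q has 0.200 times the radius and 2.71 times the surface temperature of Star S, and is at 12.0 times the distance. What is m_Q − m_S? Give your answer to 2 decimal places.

L_Q/L_S = (0.200)²(2.71)⁴ = 2.157.
F_Q/F_S = (L_Q/L_S)/(d_Q/d_S)² = 2.157/144.0 = 0.01498.
m_Q − m_S = −2.5 log₁₀(0.01498) = 4.56.

4.56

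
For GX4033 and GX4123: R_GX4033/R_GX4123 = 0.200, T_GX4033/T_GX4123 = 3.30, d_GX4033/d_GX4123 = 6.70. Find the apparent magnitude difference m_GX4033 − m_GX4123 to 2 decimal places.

2.44

L_GX4033/L_GX4123 = (0.200)²(3.30)⁴ = 4.744.
F_GX4033/F_GX4123 = (L_GX4033/L_GX4123)/(d_GX4033/d_GX4123)² = 4.744/44.89 = 0.1057.
m_GX4033 − m_GX4123 = −2.5 log₁₀(0.1057) = 2.44.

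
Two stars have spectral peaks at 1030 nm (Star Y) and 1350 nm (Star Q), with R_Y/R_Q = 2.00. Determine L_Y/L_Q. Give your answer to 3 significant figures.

Wien's law gives T ∝ 1/λ_max, so T_Y/T_Q = λ_Q/λ_Y = 1350/1030 = 1.311.
Then L ∝ R²T⁴ gives L_Y/L_Q = (2.00)² × (1.311)⁴ = 4.000 × 2.951 = 11.80.

11.8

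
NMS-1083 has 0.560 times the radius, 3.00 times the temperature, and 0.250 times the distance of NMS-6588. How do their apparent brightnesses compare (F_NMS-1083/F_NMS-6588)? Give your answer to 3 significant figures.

L_NMS-1083/L_NMS-6588 = (R_NMS-1083/R_NMS-6588)²(T_NMS-1083/T_NMS-6588)⁴ = (0.560)² × (3.00)⁴ = 25.40.
F_NMS-1083/F_NMS-6588 = (L_NMS-1083/L_NMS-6588)/(d_NMS-1083/d_NMS-6588)² = 25.40 / (0.250)² = 406.4.

406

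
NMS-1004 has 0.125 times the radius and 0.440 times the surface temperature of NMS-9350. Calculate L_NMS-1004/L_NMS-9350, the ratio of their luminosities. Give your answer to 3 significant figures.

5.86×10^-4

From the Stefan–Boltzmann law, L ∝ R²T⁴, so
L_NMS-1004/L_NMS-9350 = (R_NMS-1004/R_NMS-9350)² (T_NMS-1004/T_NMS-9350)⁴ = (0.125)² × (0.440)⁴ = 0.01562 × 0.03748 = 5.856×10^-4.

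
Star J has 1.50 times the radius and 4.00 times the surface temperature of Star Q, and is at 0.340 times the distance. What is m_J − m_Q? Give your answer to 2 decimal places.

-9.24

L_J/L_Q = (1.50)²(4.00)⁴ = 576.0.
F_J/F_Q = (L_J/L_Q)/(d_J/d_Q)² = 576.0/0.1156 = 4983.
m_J − m_Q = −2.5 log₁₀(4983) = -9.24.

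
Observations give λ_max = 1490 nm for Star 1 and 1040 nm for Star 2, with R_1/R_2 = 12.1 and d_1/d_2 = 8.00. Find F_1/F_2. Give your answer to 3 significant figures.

Wien's law: T_1/T_2 = λ_2/λ_1 = 1040/1490 = 0.6980.
L_1/L_2 = (R_1/R_2)²(T_1/T_2)⁴ = (12.1)²(0.6980)⁴ = 34.75.
F_1/F_2 = (L_1/L_2)/(d_1/d_2)² = 34.75/(8.00)² = 0.5430.

0.543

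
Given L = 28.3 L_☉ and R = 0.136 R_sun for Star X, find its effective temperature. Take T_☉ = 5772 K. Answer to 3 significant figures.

3.61×10^4 K

T/T_☉ = (L/L_☉)^(1/4) / (R/R_☉)^(1/2)
T = 5772 × (28.3)^(1/4) / √(0.136) = 5772 × 2.306 / 0.3688 = 3.610×10^4 K.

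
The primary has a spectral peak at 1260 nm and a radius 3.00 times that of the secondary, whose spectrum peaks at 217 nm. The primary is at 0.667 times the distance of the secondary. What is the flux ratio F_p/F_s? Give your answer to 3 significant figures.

0.0178

Wien's law: T_p/T_s = λ_s/λ_p = 217/1260 = 0.1722.
L_p/L_s = (R_p/R_s)²(T_p/T_s)⁴ = (3.00)²(0.1722)⁴ = 0.007918.
F_p/F_s = (L_p/L_s)/(d_p/d_s)² = 0.007918/(0.667)² = 0.01780.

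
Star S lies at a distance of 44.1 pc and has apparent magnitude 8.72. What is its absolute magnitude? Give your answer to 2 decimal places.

M = m − 5 log₁₀(d/10 pc) = 8.72 − 5 log₁₀(44.1/10)
  = 8.72 − 5 × 0.644 = 8.72 − 3.22 = 5.50.

5.50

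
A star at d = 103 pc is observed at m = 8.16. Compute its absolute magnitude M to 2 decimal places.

M = m − 5 log₁₀(d/10 pc) = 8.16 − 5 log₁₀(103/10)
  = 8.16 − 5 × 1.013 = 8.16 − 5.06 = 3.10.

3.10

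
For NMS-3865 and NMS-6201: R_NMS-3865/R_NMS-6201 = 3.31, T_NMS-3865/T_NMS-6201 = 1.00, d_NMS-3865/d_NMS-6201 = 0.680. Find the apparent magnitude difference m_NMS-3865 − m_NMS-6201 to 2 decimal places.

L_NMS-3865/L_NMS-6201 = (3.31)²(1.00)⁴ = 10.96.
F_NMS-3865/F_NMS-6201 = (L_NMS-3865/L_NMS-6201)/(d_NMS-3865/d_NMS-6201)² = 10.96/0.4624 = 23.69.
m_NMS-3865 − m_NMS-6201 = −2.5 log₁₀(23.69) = -3.44.

-3.44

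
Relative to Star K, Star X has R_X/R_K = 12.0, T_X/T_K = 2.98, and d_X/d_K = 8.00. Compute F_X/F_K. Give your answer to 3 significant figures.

L_X/L_K = (R_X/R_K)²(T_X/T_K)⁴ = (12.0)² × (2.98)⁴ = 1.136×10^4.
F_X/F_K = (L_X/L_K)/(d_X/d_K)² = 1.136×10^4 / (8.00)² = 177.4.

177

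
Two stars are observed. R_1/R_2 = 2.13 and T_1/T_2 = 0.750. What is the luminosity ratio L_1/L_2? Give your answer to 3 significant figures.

1.44

From the Stefan–Boltzmann law, L ∝ R²T⁴, so
L_1/L_2 = (R_1/R_2)² (T_1/T_2)⁴ = (2.13)² × (0.750)⁴ = 4.537 × 0.3164 = 1.436.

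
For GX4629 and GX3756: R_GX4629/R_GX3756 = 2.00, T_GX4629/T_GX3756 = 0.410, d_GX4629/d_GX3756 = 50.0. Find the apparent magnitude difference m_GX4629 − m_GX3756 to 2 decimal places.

10.86

L_GX4629/L_GX3756 = (2.00)²(0.410)⁴ = 0.1130.
F_GX4629/F_GX3756 = (L_GX4629/L_GX3756)/(d_GX4629/d_GX3756)² = 0.1130/2500 = 4.521×10^-5.
m_GX4629 − m_GX3756 = −2.5 log₁₀(4.521×10^-5) = 10.86.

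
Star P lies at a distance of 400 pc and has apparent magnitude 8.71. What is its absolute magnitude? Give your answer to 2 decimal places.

0.70

M = m − 5 log₁₀(d/10 pc) = 8.71 − 5 log₁₀(400/10)
  = 8.71 − 5 × 1.602 = 8.71 − 8.01 = 0.70.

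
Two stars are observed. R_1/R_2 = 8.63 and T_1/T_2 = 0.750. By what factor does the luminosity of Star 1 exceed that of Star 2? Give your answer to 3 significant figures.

23.6

From the Stefan–Boltzmann law, L ∝ R²T⁴, so
L_1/L_2 = (R_1/R_2)² (T_1/T_2)⁴ = (8.63)² × (0.750)⁴ = 74.48 × 0.3164 = 23.56.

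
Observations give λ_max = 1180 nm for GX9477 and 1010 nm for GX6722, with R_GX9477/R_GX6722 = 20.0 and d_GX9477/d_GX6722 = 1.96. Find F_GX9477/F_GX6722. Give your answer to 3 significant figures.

Wien's law: T_GX9477/T_GX6722 = λ_GX6722/λ_GX9477 = 1010/1180 = 0.8559.
L_GX9477/L_GX6722 = (R_GX9477/R_GX6722)²(T_GX9477/T_GX6722)⁴ = (20.0)²(0.8559)⁴ = 214.7.
F_GX9477/F_GX6722 = (L_GX9477/L_GX6722)/(d_GX9477/d_GX6722)² = 214.7/(1.96)² = 55.89.

55.9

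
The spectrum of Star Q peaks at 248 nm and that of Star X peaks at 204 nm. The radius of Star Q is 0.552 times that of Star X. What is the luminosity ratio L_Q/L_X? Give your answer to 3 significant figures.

Wien's law gives T ∝ 1/λ_max, so T_Q/T_X = λ_X/λ_Q = 204/248 = 0.8226.
Then L ∝ R²T⁴ gives L_Q/L_X = (0.552)² × (0.8226)⁴ = 0.3047 × 0.4578 = 0.1395.

0.140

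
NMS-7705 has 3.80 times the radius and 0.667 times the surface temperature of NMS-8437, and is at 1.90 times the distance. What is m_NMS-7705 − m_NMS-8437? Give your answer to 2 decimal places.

0.25

L_NMS-7705/L_NMS-8437 = (3.80)²(0.667)⁴ = 2.858.
F_NMS-7705/F_NMS-8437 = (L_NMS-7705/L_NMS-8437)/(d_NMS-7705/d_NMS-8437)² = 2.858/3.610 = 0.7917.
m_NMS-7705 − m_NMS-8437 = −2.5 log₁₀(0.7917) = 0.25.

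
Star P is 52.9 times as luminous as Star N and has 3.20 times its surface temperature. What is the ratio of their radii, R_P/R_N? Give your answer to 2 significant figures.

0.71

L ∝ R²T⁴ gives R ∝ √L / T², so
R_P/R_N = √(52.9) / (3.20)² = 7.273 / 10.24 = 0.7103.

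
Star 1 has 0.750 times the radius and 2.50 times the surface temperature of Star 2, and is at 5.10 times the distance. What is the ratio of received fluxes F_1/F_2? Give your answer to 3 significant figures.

L_1/L_2 = (R_1/R_2)²(T_1/T_2)⁴ = (0.750)² × (2.50)⁴ = 21.97.
F_1/F_2 = (L_1/L_2)/(d_1/d_2)² = 21.97 / (5.10)² = 0.8448.

0.845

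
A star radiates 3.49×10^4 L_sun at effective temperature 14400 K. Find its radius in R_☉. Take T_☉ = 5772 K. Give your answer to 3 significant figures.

30.0 R_☉

R/R_☉ = √(L/L_☉) / (T/T_☉)² = √(3.49×10^4) / (2.495)²
       = 186.8 / 6.224 = 30.02.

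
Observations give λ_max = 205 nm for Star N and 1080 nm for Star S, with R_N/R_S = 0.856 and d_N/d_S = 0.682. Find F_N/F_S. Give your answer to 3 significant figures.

Wien's law: T_N/T_S = λ_S/λ_N = 1080/205 = 5.268.
L_N/L_S = (R_N/R_S)²(T_N/T_S)⁴ = (0.856)²(5.268)⁴ = 564.5.
F_N/F_S = (L_N/L_S)/(d_N/d_S)² = 564.5/(0.682)² = 1214.

1.21×10^3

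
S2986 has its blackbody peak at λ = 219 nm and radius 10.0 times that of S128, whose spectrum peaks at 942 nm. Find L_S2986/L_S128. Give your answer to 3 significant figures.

3.42×10^4

Wien's law gives T ∝ 1/λ_max, so T_S2986/T_S128 = λ_S128/λ_S2986 = 942/219 = 4.301.
Then L ∝ R²T⁴ gives L_S2986/L_S128 = (10.0)² × (4.301)⁴ = 100.0 × 342.3 = 3.423×10^4.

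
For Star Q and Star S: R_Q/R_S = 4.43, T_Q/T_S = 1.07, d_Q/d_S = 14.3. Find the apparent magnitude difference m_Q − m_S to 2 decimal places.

2.25

L_Q/L_S = (4.43)²(1.07)⁴ = 25.72.
F_Q/F_S = (L_Q/L_S)/(d_Q/d_S)² = 25.72/204.5 = 0.1258.
m_Q − m_S = −2.5 log₁₀(0.1258) = 2.25.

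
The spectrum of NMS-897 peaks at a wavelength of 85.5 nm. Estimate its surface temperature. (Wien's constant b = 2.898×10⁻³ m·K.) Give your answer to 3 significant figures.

T = b/λ_max = 2.898×10⁻³ / (85.5×10⁻⁹) = 3.389×10^4 K.

3.39×10^4 K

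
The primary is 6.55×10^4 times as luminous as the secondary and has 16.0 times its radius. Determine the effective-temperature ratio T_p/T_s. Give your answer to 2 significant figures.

L ∝ R²T⁴ gives T ∝ (L/R²)^(1/4), so
T_p/T_s = (6.55×10^4 / 16.0²)^(1/4) = (255.9)^(1/4) = 3.999.

4.0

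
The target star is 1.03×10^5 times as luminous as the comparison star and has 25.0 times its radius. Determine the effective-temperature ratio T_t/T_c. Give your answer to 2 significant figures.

3.6

L ∝ R²T⁴ gives T ∝ (L/R²)^(1/4), so
T_t/T_c = (1.03×10^5 / 25.0²)^(1/4) = (164.8)^(1/4) = 3.583.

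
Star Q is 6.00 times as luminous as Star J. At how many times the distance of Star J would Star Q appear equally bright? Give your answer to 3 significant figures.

2.45

Equal flux requires L_Q/d_Q² = L_J/d_J², so d_Q/d_J = √(L_Q/L_J)
= √(6.00) = 2.449.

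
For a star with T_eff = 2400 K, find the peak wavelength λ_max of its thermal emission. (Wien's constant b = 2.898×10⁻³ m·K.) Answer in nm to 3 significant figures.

1.21×10^3 nm

λ_max = b/T = 2.898×10⁻³ / 2400 = 1.21×10^-6 m = 1208 nm.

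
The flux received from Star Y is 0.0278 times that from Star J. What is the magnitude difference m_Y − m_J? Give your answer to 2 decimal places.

m_Y − m_J = −2.5 log₁₀(F_Y/F_J) = −2.5 log₁₀(0.0278) = −2.5 × (-1.556) = 3.890.

3.89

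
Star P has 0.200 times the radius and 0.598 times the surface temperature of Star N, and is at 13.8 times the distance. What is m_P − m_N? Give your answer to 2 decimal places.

L_P/L_N = (0.200)²(0.598)⁴ = 0.005115.
F_P/F_N = (L_P/L_N)/(d_P/d_N)² = 0.005115/190.4 = 2.686×10^-5.
m_P − m_N = −2.5 log₁₀(2.686×10^-5) = 11.43.

11.43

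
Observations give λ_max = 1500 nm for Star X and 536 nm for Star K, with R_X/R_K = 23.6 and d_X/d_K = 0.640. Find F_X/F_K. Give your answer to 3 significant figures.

22.2

Wien's law: T_X/T_K = λ_K/λ_X = 536/1500 = 0.3573.
L_X/L_K = (R_X/R_K)²(T_X/T_K)⁴ = (23.6)²(0.3573)⁴ = 9.081.
F_X/F_K = (L_X/L_K)/(d_X/d_K)² = 9.081/(0.640)² = 22.17.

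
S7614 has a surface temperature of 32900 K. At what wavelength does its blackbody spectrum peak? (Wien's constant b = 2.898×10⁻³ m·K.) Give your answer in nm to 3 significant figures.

λ_max = b/T = 2.898×10⁻³ / 32900 = 8.81×10^-8 m = 88.09 nm.

88.1 nm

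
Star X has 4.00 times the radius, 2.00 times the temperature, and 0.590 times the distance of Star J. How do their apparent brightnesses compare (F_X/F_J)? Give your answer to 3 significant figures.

L_X/L_J = (R_X/R_J)²(T_X/T_J)⁴ = (4.00)² × (2.00)⁴ = 256.0.
F_X/F_J = (L_X/L_J)/(d_X/d_J)² = 256.0 / (0.590)² = 735.4.

735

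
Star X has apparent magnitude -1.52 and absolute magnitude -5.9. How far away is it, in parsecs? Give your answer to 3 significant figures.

m − M = 5 log₁₀(d/10 pc)
-1.52 − (-5.9) = 4.38 = 5 log₁₀(d/10)
d = 10 × 10^(4.38/5) = 10 × 10^0.876 = 75.16 pc.

75.2 pc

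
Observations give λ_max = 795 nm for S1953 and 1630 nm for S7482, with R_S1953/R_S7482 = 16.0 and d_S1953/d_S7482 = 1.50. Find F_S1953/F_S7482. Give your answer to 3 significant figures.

2.01×10^3

Wien's law: T_S1953/T_S7482 = λ_S7482/λ_S1953 = 1630/795 = 2.050.
L_S1953/L_S7482 = (R_S1953/R_S7482)²(T_S1953/T_S7482)⁴ = (16.0)²(2.050)⁴ = 4524.
F_S1953/F_S7482 = (L_S1953/L_S7482)/(d_S1953/d_S7482)² = 4524/(1.50)² = 2011.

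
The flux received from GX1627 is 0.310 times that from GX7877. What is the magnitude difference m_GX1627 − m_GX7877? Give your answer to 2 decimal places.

m_GX1627 − m_GX7877 = −2.5 log₁₀(F_GX1627/F_GX7877) = −2.5 log₁₀(0.310) = −2.5 × (-0.509) = 1.272.

1.27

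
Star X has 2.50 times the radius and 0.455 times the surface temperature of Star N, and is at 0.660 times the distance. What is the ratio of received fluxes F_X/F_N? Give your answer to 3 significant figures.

L_X/L_N = (R_X/R_N)²(T_X/T_N)⁴ = (2.50)² × (0.455)⁴ = 0.2679.
F_X/F_N = (L_X/L_N)/(d_X/d_N)² = 0.2679 / (0.660)² = 0.6149.

0.615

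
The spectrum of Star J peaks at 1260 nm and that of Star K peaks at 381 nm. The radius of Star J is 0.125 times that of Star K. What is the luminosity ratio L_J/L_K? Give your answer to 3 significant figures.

Wien's law gives T ∝ 1/λ_max, so T_J/T_K = λ_K/λ_J = 381/1260 = 0.3024.
Then L ∝ R²T⁴ gives L_J/L_K = (0.125)² × (0.3024)⁴ = 0.01562 × 0.008360 = 1.306×10^-4.

1.31×10^-4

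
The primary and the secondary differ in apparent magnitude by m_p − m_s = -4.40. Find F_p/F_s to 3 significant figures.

57.5

F_p/F_s = 10^(−(m_p − m_s)/2.5) = 10^(4.40/2.5) = 10^1.760 = 57.54.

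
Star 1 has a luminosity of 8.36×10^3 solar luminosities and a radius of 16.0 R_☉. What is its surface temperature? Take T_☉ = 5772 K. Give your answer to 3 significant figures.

1.38×10^4 K

T/T_☉ = (L/L_☉)^(1/4) / (R/R_☉)^(1/2)
T = 5772 × (8.36×10^3)^(1/4) / √(16.0) = 5772 × 9.562 / 4.000 = 1.380×10^4 K.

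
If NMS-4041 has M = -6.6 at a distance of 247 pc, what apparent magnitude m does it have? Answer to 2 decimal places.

m = M + 5 log₁₀(d/10 pc) = -6.6 + 5 log₁₀(247/10)
  = -6.6 + 5 × 1.393 = -6.6 + 6.96 = 0.36.

0.36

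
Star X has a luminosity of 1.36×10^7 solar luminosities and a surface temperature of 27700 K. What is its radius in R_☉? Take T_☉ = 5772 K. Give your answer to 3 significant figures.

160 R_☉

R/R_☉ = √(L/L_☉) / (T/T_☉)² = √(1.36×10^7) / (4.799)²
       = 3688 / 23.03 = 160.1.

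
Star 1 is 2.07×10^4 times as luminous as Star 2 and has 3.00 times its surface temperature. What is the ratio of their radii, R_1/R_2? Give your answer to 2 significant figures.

L ∝ R²T⁴ gives R ∝ √L / T², so
R_1/R_2 = √(2.07×10^4) / (3.00)² = 143.9 / 9.000 = 15.99.

16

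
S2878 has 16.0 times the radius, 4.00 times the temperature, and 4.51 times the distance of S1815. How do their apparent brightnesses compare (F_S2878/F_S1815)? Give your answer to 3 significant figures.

3.22×10^3

L_S2878/L_S1815 = (R_S2878/R_S1815)²(T_S2878/T_S1815)⁴ = (16.0)² × (4.00)⁴ = 6.554×10^4.
F_S2878/F_S1815 = (L_S2878/L_S1815)/(d_S2878/d_S1815)² = 6.554×10^4 / (4.51)² = 3222.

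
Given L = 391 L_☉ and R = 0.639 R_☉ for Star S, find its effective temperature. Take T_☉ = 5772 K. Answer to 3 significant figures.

3.21×10^4 K

T/T_☉ = (L/L_☉)^(1/4) / (R/R_☉)^(1/2)
T = 5772 × (391)^(1/4) / √(0.639) = 5772 × 4.447 / 0.7994 = 3.211×10^4 K.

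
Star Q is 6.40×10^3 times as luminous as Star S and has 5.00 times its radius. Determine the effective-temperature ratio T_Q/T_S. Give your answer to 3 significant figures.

4.00

L ∝ R²T⁴ gives T ∝ (L/R²)^(1/4), so
T_Q/T_S = (6.40×10^3 / 5.00²)^(1/4) = (256.0)^(1/4) = 4.000.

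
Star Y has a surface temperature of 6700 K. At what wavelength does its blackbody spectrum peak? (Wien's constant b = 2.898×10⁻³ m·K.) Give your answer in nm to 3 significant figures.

433 nm

λ_max = b/T = 2.898×10⁻³ / 6700 = 4.33×10^-7 m = 432.5 nm.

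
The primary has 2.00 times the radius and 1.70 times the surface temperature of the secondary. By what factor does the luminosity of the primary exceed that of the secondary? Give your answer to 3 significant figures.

From the Stefan–Boltzmann law, L ∝ R²T⁴, so
L_p/L_s = (R_p/R_s)² (T_p/T_s)⁴ = (2.00)² × (1.70)⁴ = 4.000 × 8.352 = 33.41.

33.4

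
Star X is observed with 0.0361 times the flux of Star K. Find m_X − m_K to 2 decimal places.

3.61

m_X − m_K = −2.5 log₁₀(F_X/F_K) = −2.5 log₁₀(0.0361) = −2.5 × (-1.442) = 3.606.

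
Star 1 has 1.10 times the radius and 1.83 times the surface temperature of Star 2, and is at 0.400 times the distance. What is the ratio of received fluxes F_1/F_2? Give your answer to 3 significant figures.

84.8

L_1/L_2 = (R_1/R_2)²(T_1/T_2)⁴ = (1.10)² × (1.83)⁴ = 13.57.
F_1/F_2 = (L_1/L_2)/(d_1/d_2)² = 13.57 / (0.400)² = 84.81.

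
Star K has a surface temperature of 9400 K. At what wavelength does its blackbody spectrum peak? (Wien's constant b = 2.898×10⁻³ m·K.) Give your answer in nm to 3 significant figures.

λ_max = b/T = 2.898×10⁻³ / 9400 = 3.08×10^-7 m = 308.3 nm.

308 nm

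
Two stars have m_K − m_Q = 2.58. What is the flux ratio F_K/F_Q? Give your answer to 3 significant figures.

0.0929

F_K/F_Q = 10^(−(m_K − m_Q)/2.5) = 10^(-2.58/2.5) = 10^-1.032 = 0.09290.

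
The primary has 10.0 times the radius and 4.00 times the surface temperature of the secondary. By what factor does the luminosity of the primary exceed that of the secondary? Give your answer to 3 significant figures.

2.56×10^4

From the Stefan–Boltzmann law, L ∝ R²T⁴, so
L_p/L_s = (R_p/R_s)² (T_p/T_s)⁴ = (10.0)² × (4.00)⁴ = 100.0 × 256.0 = 2.560×10^4.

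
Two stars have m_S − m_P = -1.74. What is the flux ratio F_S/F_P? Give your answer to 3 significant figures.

F_S/F_P = 10^(−(m_S − m_P)/2.5) = 10^(1.74/2.5) = 10^0.696 = 4.966.

4.97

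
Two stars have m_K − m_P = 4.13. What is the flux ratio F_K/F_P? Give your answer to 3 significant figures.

F_K/F_P = 10^(−(m_K − m_P)/2.5) = 10^(-4.13/2.5) = 10^-1.652 = 0.02228.

0.0223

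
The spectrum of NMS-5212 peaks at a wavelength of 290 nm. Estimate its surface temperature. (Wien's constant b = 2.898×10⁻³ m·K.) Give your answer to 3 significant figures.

T = b/λ_max = 2.898×10⁻³ / (290×10⁻⁹) = 9993 K.

9.99×10^3 K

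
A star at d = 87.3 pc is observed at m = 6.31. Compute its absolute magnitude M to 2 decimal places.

1.60

M = m − 5 log₁₀(d/10 pc) = 6.31 − 5 log₁₀(87.3/10)
  = 6.31 − 5 × 0.941 = 6.31 − 4.71 = 1.60.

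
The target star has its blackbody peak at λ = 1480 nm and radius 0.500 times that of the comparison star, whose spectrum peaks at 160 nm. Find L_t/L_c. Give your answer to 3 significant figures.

3.41×10^-5

Wien's law gives T ∝ 1/λ_max, so T_t/T_c = λ_c/λ_t = 160/1480 = 0.1081.
Then L ∝ R²T⁴ gives L_t/L_c = (0.500)² × (0.1081)⁴ = 0.2500 × 1.366×10^-4 = 3.415×10^-5.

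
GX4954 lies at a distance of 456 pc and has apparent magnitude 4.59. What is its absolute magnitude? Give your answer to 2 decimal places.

-3.70

M = m − 5 log₁₀(d/10 pc) = 4.59 − 5 log₁₀(456/10)
  = 4.59 − 5 × 1.659 = 4.59 − 8.29 = -3.70.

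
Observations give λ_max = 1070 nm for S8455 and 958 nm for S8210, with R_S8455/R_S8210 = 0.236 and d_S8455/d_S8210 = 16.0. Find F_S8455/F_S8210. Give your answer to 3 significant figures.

1.40×10^-4

Wien's law: T_S8455/T_S8210 = λ_S8210/λ_S8455 = 958/1070 = 0.8953.
L_S8455/L_S8210 = (R_S8455/R_S8210)²(T_S8455/T_S8210)⁴ = (0.236)²(0.8953)⁴ = 0.03579.
F_S8455/F_S8210 = (L_S8455/L_S8210)/(d_S8455/d_S8210)² = 0.03579/(16.0)² = 1.398×10^-4.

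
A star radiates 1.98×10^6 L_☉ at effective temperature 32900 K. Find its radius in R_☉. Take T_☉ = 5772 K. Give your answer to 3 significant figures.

43.3 R_☉

R/R_☉ = √(L/L_☉) / (T/T_☉)² = √(1.98×10^6) / (5.700)²
       = 1407 / 32.49 = 43.31.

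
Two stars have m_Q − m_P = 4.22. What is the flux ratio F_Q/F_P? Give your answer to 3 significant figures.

F_Q/F_P = 10^(−(m_Q − m_P)/2.5) = 10^(-4.22/2.5) = 10^-1.688 = 0.02051.

0.0205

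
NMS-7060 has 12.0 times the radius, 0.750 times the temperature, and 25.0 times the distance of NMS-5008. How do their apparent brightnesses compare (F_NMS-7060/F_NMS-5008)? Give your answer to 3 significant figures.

0.0729

L_NMS-7060/L_NMS-5008 = (R_NMS-7060/R_NMS-5008)²(T_NMS-7060/T_NMS-5008)⁴ = (12.0)² × (0.750)⁴ = 45.56.
F_NMS-7060/F_NMS-5008 = (L_NMS-7060/L_NMS-5008)/(d_NMS-7060/d_NMS-5008)² = 45.56 / (25.0)² = 0.07290.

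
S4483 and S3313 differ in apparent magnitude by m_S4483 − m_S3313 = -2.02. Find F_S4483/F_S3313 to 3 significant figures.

F_S4483/F_S3313 = 10^(−(m_S4483 − m_S3313)/2.5) = 10^(2.02/2.5) = 10^0.808 = 6.427.

6.43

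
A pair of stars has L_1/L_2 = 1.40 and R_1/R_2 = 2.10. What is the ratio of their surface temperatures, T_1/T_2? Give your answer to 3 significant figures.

L ∝ R²T⁴ gives T ∝ (L/R²)^(1/4), so
T_1/T_2 = (1.40 / 2.10²)^(1/4) = (0.3175)^(1/4) = 0.7506.

0.751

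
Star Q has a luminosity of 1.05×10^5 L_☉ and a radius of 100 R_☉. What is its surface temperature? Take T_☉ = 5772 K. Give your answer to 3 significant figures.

T/T_☉ = (L/L_☉)^(1/4) / (R/R_☉)^(1/2)
T = 5772 × (1.05×10^5)^(1/4) / √(100) = 5772 × 18.00 / 10.00 = 1.039×10^4 K.

1.04×10^4 K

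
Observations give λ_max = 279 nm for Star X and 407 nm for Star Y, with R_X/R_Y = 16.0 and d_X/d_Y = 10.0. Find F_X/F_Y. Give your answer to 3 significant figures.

11.6

Wien's law: T_X/T_Y = λ_Y/λ_X = 407/279 = 1.459.
L_X/L_Y = (R_X/R_Y)²(T_X/T_Y)⁴ = (16.0)²(1.459)⁴ = 1159.
F_X/F_Y = (L_X/L_Y)/(d_X/d_Y)² = 1159/(10.0)² = 11.59.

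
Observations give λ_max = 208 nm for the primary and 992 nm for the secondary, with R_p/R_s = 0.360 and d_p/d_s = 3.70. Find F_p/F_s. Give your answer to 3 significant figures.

Wien's law: T_p/T_s = λ_s/λ_p = 992/208 = 4.769.
L_p/L_s = (R_p/R_s)²(T_p/T_s)⁴ = (0.360)²(4.769)⁴ = 67.05.
F_p/F_s = (L_p/L_s)/(d_p/d_s)² = 67.05/(3.70)² = 4.898.

4.90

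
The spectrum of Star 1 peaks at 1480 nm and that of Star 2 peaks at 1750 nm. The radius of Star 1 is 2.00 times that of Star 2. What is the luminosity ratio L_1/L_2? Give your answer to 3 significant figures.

7.82

Wien's law gives T ∝ 1/λ_max, so T_1/T_2 = λ_2/λ_1 = 1750/1480 = 1.182.
Then L ∝ R²T⁴ gives L_1/L_2 = (2.00)² × (1.182)⁴ = 4.000 × 1.955 = 7.819.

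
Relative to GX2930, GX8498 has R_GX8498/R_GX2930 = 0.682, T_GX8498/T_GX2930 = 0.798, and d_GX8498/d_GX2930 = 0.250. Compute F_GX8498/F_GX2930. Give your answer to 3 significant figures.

L_GX8498/L_GX2930 = (R_GX8498/R_GX2930)²(T_GX8498/T_GX2930)⁴ = (0.682)² × (0.798)⁴ = 0.1886.
F_GX8498/F_GX2930 = (L_GX8498/L_GX2930)/(d_GX8498/d_GX2930)² = 0.1886 / (0.250)² = 3.018.

3.02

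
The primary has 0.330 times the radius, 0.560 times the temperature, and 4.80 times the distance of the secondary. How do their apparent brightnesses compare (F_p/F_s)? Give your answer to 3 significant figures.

L_p/L_s = (R_p/R_s)²(T_p/T_s)⁴ = (0.330)² × (0.560)⁴ = 0.01071.
F_p/F_s = (L_p/L_s)/(d_p/d_s)² = 0.01071 / (4.80)² = 4.648×10^-4.

4.65×10^-4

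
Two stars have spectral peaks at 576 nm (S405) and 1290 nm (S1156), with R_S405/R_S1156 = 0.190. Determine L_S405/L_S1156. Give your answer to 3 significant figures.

0.908

Wien's law gives T ∝ 1/λ_max, so T_S405/T_S1156 = λ_S1156/λ_S405 = 1290/576 = 2.240.
Then L ∝ R²T⁴ gives L_S405/L_S1156 = (0.190)² × (2.240)⁴ = 0.03610 × 25.16 = 0.9082.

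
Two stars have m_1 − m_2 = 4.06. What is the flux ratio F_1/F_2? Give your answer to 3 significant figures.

0.0238

F_1/F_2 = 10^(−(m_1 − m_2)/2.5) = 10^(-4.06/2.5) = 10^-1.624 = 0.02377.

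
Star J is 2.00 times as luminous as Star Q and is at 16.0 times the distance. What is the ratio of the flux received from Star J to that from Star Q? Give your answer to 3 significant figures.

0.00781

F = L/(4πd²), so F_J/F_Q = (L_J/L_Q) / (d_J/d_Q)²
= 2.00 / (16.0)² = 2.00 / 256.0 = 0.007812.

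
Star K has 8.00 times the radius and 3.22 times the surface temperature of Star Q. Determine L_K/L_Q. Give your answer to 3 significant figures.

From the Stefan–Boltzmann law, L ∝ R²T⁴, so
L_K/L_Q = (R_K/R_Q)² (T_K/T_Q)⁴ = (8.00)² × (3.22)⁴ = 64.00 × 107.5 = 6880.

6.88×10^3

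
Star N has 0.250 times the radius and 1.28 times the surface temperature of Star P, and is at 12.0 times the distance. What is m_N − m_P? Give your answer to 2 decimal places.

L_N/L_P = (0.250)²(1.28)⁴ = 0.1678.
F_N/F_P = (L_N/L_P)/(d_N/d_P)² = 0.1678/144.0 = 0.001165.
m_N − m_P = −2.5 log₁₀(0.001165) = 7.33.

7.33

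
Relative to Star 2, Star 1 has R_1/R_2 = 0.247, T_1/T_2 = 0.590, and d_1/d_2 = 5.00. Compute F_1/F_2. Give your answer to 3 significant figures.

2.96×10^-4

L_1/L_2 = (R_1/R_2)²(T_1/T_2)⁴ = (0.247)² × (0.590)⁴ = 0.007393.
F_1/F_2 = (L_1/L_2)/(d_1/d_2)² = 0.007393 / (5.00)² = 2.957×10^-4.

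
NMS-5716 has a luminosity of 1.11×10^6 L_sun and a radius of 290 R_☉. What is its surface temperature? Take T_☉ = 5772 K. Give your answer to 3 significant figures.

T/T_☉ = (L/L_☉)^(1/4) / (R/R_☉)^(1/2)
T = 5772 × (1.11×10^6)^(1/4) / √(290) = 5772 × 32.46 / 17.03 = 1.100×10^4 K.

1.10×10^4 K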